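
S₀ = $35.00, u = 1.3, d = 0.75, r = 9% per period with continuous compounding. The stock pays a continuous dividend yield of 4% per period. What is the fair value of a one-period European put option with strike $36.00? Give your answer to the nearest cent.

Per-period risk-free factor R = e^0.09 = 1.0942; dividend-adjusted growth = e^(0.09−0.04) = 1.0513.
Risk-neutral probability p = (1.0513 − 0.75)/(1.3 − 0.75) = 0.3013/0.5500 = 0.5478
Terminal stock prices: S_u = 45.5, S_d = 26.25
Terminal payoffs (K − S): max(-9.5, 0) = 0, max(9.75, 0) = 9.75
Node 0 (S = 35): V_0 = e^(−0.09)·[0.5478·0.0000 + 0.4522·9.7500] = 4.0298

$4.03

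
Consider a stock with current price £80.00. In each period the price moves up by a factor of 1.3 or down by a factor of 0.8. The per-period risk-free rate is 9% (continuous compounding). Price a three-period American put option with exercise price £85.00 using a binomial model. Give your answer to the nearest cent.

£9.30

Risk-neutral probability p = (e^0.09 − 0.8)/(1.3 − 0.8) = 0.2942/0.5000 = 0.5883
Terminal stock prices: S_uuu = 175.8, S_uud = 108.2, S_udd = 66.56, S_ddd = 40.96
Terminal payoffs (K − S): max(-90.76, 0) = 0, max(-23.16, 0) = 0, max(18.44, 0) = 18.44, max(44.04, 0) = 44.04
Node uu (S = 135.2): continuation = e^(−0.09)·[0.5883·0.0000 + 0.4117·0.0000] = 0.0000; exercise value = 0.0000 ≤ continuation, so V_uu = 0.0000
Node ud (S = 83.2): continuation = e^(−0.09)·[0.5883·0.0000 + 0.4117·18.4400] = 6.9375; exercise value = 1.8000 ≤ continuation, so V_ud = 6.9375
Node dd (S = 51.2): continuation = e^(−0.09)·[0.5883·18.4400 + 0.4117·44.0400] = 26.4842; exercise value = 33.8000 > continuation, so V_dd = 33.8000 (exercise)
Node u (S = 104): continuation = e^(−0.09)·[0.5883·0.0000 + 0.4117·6.9375] = 2.6100; exercise value = 0.0000 ≤ continuation, so V_u = 2.6100
Node d (S = 64): continuation = e^(−0.09)·[0.5883·6.9375 + 0.4117·33.8000] = 16.4466; exercise value = 21.0000 > continuation, so V_d = 21.0000 (exercise)
Node 0 (S = 80): continuation = e^(−0.09)·[0.5883·2.6100 + 0.4117·21.0000] = 9.3041; exercise value = 5.0000 ≤ continuation, so V_0 = 9.3041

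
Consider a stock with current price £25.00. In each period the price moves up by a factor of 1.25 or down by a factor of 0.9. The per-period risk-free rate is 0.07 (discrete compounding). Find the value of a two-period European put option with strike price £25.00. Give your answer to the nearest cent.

Risk-neutral probability p = (1 + 0.07 − 0.9)/(1.25 − 0.9) = 0.1700/0.3500 = 0.4857
Terminal stock prices: S_uu = 39.06, S_ud = 28.12, S_dd = 20.25
Terminal payoffs (K − S): max(-14.06, 0) = 0, max(-3.125, 0) = 0, max(4.75, 0) = 4.75
Node u (S = 31.25): V_u = 1/1.07·[0.4857·0.0000 + 0.5143·0.0000] = 0.0000
Node d (S = 22.5): V_d = 1/1.07·[0.4857·0.0000 + 0.5143·4.7500] = 2.2830
Node 0 (S = 25): V_0 = 1/1.07·[0.4857·0.0000 + 0.5143·2.2830] = 1.0973

£1.10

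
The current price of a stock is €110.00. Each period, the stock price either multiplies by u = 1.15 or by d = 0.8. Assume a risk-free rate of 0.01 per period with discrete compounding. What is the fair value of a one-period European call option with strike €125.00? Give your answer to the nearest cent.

€0.89

Risk-neutral probability p = (1 + 0.01 − 0.8)/(1.15 − 0.8) = 0.2100/0.3500 = 0.6000
Terminal stock prices: S_u = 126.5, S_d = 88
Terminal payoffs (S − K): max(1.5, 0) = 1.5, max(-37, 0) = 0
Node 0 (S = 110): V_0 = 1/1.01·[0.6000·1.5000 + 0.4000·0.0000] = 0.8911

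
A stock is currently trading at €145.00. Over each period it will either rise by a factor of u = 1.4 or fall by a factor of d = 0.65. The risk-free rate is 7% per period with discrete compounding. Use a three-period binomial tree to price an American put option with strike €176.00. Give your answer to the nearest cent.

€43.10

Risk-neutral probability p = (1 + 0.07 − 0.65)/(1.4 − 0.65) = 0.4200/0.7500 = 0.5600
Terminal stock prices: S_uuu = 397.9, S_uud = 184.7, S_udd = 85.77, S_ddd = 39.82
Terminal payoffs (K − S): max(-221.9, 0) = 0, max(-8.73, 0) = 0, max(90.23, 0) = 90.23, max(136.2, 0) = 136.2
Node uu (S = 284.2): continuation = 1/1.07·[0.5600·0.0000 + 0.4400·0.0000] = 0.0000; exercise value = 0.0000 ≤ continuation, so V_uu = 0.0000
Node ud (S = 132): continuation = 1/1.07·[0.5600·0.0000 + 0.4400·90.2325] = 37.1050; exercise value = 44.0500 > continuation, so V_ud = 44.0500 (exercise)
Node dd (S = 61.26): continuation = 1/1.07·[0.5600·90.2325 + 0.4400·136.1794] = 103.2235; exercise value = 114.7375 > continuation, so V_dd = 114.7375 (exercise)
Node u (S = 203): continuation = 1/1.07·[0.5600·0.0000 + 0.4400·44.0500] = 18.1140; exercise value = 0.0000 ≤ continuation, so V_u = 18.1140
Node d (S = 94.25): continuation = 1/1.07·[0.5600·44.0500 + 0.4400·114.7375] = 70.2360; exercise value = 81.7500 > continuation, so V_d = 81.7500 (exercise)
Node 0 (S = 145): continuation = 1/1.07·[0.5600·18.1140 + 0.4400·81.7500] = 43.0971; exercise value = 31.0000 ≤ continuation, so V_0 = 43.0971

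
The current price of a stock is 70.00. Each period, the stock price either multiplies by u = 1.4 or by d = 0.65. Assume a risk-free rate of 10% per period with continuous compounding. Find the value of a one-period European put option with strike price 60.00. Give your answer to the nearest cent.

5.16

Risk-neutral probability p = (e^0.1 − 0.65)/(1.4 − 0.65) = 0.4552/0.7500 = 0.6069
Terminal stock prices: S_u = 98, S_d = 45.5
Terminal payoffs (K − S): max(-38, 0) = 0, max(14.5, 0) = 14.5
Node 0 (S = 70): V_0 = e^(−0.1)·[0.6069·0.0000 + 0.3931·14.5000] = 5.1576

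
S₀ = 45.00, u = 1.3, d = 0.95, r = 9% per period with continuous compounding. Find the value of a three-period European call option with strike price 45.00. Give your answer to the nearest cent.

Risk-neutral probability p = (e^0.09 − 0.95)/(1.3 − 0.95) = 0.1442/0.3500 = 0.4119
Terminal stock prices: S_uuu = 98.87, S_uud = 72.25, S_udd = 52.8, S_ddd = 38.58
Terminal payoffs (S − K): max(53.87, 0) = 53.87, max(27.25, 0) = 27.25, max(7.796, 0) = 7.796, max(-6.418, 0) = 0
Node uu (S = 76.05): V_uu = e^(−0.09)·[0.4119·53.8650 + 0.5881·27.2475] = 34.9231
Node ud (S = 55.57): V_ud = e^(−0.09)·[0.4119·27.2475 + 0.5881·7.7963] = 14.4481
Node dd (S = 40.61): V_dd = e^(−0.09)·[0.4119·7.7963 + 0.5881·0.0000] = 2.9351
Node u (S = 58.5): V_u = e^(−0.09)·[0.4119·34.9231 + 0.5881·14.4481] = 20.9128
Node d (S = 42.75): V_d = e^(−0.09)·[0.4119·14.4481 + 0.5881·2.9351] = 7.0168
Node 0 (S = 45): V_0 = e^(−0.09)·[0.4119·20.9128 + 0.5881·7.0168] = 11.6443

11.64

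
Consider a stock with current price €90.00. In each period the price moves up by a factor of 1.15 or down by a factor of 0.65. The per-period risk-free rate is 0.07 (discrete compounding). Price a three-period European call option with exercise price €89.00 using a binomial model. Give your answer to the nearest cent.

Risk-neutral probability p = (1 + 0.07 − 0.65)/(1.15 − 0.65) = 0.4200/0.5000 = 0.8400
Terminal stock prices: S_uuu = 136.9, S_uud = 77.37, S_udd = 43.73, S_ddd = 24.72
Terminal payoffs (S − K): max(47.88, 0) = 47.88, max(-11.63, 0) = 0, max(-45.27, 0) = 0, max(-64.28, 0) = 0
Node uu (S = 119): V_uu = 1/1.07·[0.8400·47.8787 + 0.1600·0.0000] = 37.5871
Node ud (S = 67.27): V_ud = 1/1.07·[0.8400·0.0000 + 0.1600·0.0000] = 0.0000
Node dd (S = 38.03): V_dd = 1/1.07·[0.8400·0.0000 + 0.1600·0.0000] = 0.0000
Node u (S = 103.5): V_u = 1/1.07·[0.8400·37.5871 + 0.1600·0.0000] = 29.5076
Node d (S = 58.5): V_d = 1/1.07·[0.8400·0.0000 + 0.1600·0.0000] = 0.0000
Node 0 (S = 90): V_0 = 1/1.07·[0.8400·29.5076 + 0.1600·0.0000] = 23.1648

€23.16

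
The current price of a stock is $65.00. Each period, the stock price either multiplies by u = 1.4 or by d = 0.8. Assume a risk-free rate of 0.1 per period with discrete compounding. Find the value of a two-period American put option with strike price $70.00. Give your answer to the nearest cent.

$8.18

Risk-neutral probability p = (1 + 0.1 − 0.8)/(1.4 − 0.8) = 0.3000/0.6000 = 0.5000
Terminal stock prices: S_uu = 127.4, S_ud = 72.8, S_dd = 41.6
Terminal payoffs (K − S): max(-57.4, 0) = 0, max(-2.8, 0) = 0, max(28.4, 0) = 28.4
Node u (S = 91): continuation = 1/1.1·[0.5000·0.0000 + 0.5000·0.0000] = 0.0000; exercise value = 0.0000 ≤ continuation, so V_u = 0.0000
Node d (S = 52): continuation = 1/1.1·[0.5000·0.0000 + 0.5000·28.4000] = 12.9091; exercise value = 18.0000 > continuation, so V_d = 18.0000 (exercise)
Node 0 (S = 65): continuation = 1/1.1·[0.5000·0.0000 + 0.5000·18.0000] = 8.1818; exercise value = 5.0000 ≤ continuation, so V_0 = 8.1818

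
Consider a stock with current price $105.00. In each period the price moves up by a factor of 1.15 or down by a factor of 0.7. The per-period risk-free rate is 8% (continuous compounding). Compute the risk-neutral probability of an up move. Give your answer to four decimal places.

Risk-neutral probability p = (e^0.08 − 0.7)/(1.15 − 0.7) = 0.3833/0.4500 = 0.8517

p = 0.8517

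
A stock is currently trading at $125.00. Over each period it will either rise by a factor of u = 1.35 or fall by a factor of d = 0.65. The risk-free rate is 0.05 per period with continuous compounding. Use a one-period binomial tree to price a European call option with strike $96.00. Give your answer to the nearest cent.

$39.67

Risk-neutral probability p = (e^0.05 − 0.65)/(1.35 − 0.65) = 0.4013/0.7000 = 0.5732
Terminal stock prices: S_u = 168.8, S_d = 81.25
Terminal payoffs (S − K): max(72.75, 0) = 72.75, max(-14.75, 0) = 0
Node 0 (S = 125): V_0 = e^(−0.05)·[0.5732·72.7500 + 0.4268·0.0000] = 39.6696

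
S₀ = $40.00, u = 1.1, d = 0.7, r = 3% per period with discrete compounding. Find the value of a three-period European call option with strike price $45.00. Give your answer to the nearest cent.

Risk-neutral probability p = (1 + 0.03 − 0.7)/(1.1 − 0.7) = 0.3300/0.4000 = 0.8250
Terminal stock prices: S_uuu = 53.24, S_uud = 33.88, S_udd = 21.56, S_ddd = 13.72
Terminal payoffs (S − K): max(8.24, 0) = 8.24, max(-11.12, 0) = 0, max(-23.44, 0) = 0, max(-31.28, 0) = 0
Node uu (S = 48.4): V_uu = 1/1.03·[0.8250·8.2400 + 0.1750·0.0000] = 6.6000
Node ud (S = 30.8): V_ud = 1/1.03·[0.8250·0.0000 + 0.1750·0.0000] = 0.0000
Node dd (S = 19.6): V_dd = 1/1.03·[0.8250·0.0000 + 0.1750·0.0000] = 0.0000
Node u (S = 44): V_u = 1/1.03·[0.8250·6.6000 + 0.1750·0.0000] = 5.2864
Node d (S = 28): V_d = 1/1.03·[0.8250·0.0000 + 0.1750·0.0000] = 0.0000
Node 0 (S = 40): V_0 = 1/1.03·[0.8250·5.2864 + 0.1750·0.0000] = 4.2343

$4.23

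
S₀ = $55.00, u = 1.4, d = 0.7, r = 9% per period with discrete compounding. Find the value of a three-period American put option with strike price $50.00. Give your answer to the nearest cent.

Risk-neutral probability p = (1 + 0.09 − 0.7)/(1.4 − 0.7) = 0.3900/0.7000 = 0.5571
Terminal stock prices: S_uuu = 150.9, S_uud = 75.46, S_udd = 37.73, S_ddd = 18.86
Terminal payoffs (K − S): max(-100.9, 0) = 0, max(-25.46, 0) = 0, max(12.27, 0) = 12.27, max(31.14, 0) = 31.14
Node uu (S = 107.8): continuation = 1/1.09·[0.5571·0.0000 + 0.4429·0.0000] = 0.0000; exercise value = 0.0000 ≤ continuation, so V_uu = 0.0000
Node ud (S = 53.9): continuation = 1/1.09·[0.5571·0.0000 + 0.4429·12.2700] = 4.9852; exercise value = 0.0000 ≤ continuation, so V_ud = 4.9852
Node dd (S = 26.95): continuation = 1/1.09·[0.5571·12.2700 + 0.4429·31.1350] = 18.9216; exercise value = 23.0500 > continuation, so V_dd = 23.0500 (exercise)
Node u (S = 77): continuation = 1/1.09·[0.5571·0.0000 + 0.4429·4.9852] = 2.0254; exercise value = 0.0000 ≤ continuation, so V_u = 2.0254
Node d (S = 38.5): continuation = 1/1.09·[0.5571·4.9852 + 0.4429·23.0500] = 11.9131; exercise value = 11.5000 ≤ continuation, so V_d = 11.9131
Node 0 (S = 55): continuation = 1/1.09·[0.5571·2.0254 + 0.4429·11.9131] = 5.8755; exercise value = 0.0000 ≤ continuation, so V_0 = 5.8755

$5.88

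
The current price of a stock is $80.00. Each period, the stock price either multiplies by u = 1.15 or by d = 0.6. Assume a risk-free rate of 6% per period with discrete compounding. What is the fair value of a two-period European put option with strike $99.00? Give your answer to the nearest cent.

Risk-neutral probability p = (1 + 0.06 − 0.6)/(1.15 − 0.6) = 0.4600/0.5500 = 0.8364
Terminal stock prices: S_uu = 105.8, S_ud = 55.2, S_dd = 28.8
Terminal payoffs (K − S): max(-6.8, 0) = 0, max(43.8, 0) = 43.8, max(70.2, 0) = 70.2
Node u (S = 92): V_u = 1/1.06·[0.8364·0.0000 + 0.1636·43.8000] = 6.7616
Node d (S = 48): V_d = 1/1.06·[0.8364·43.8000 + 0.1636·70.2000] = 45.3962
Node 0 (S = 80): V_0 = 1/1.06·[0.8364·6.7616 + 0.1636·45.3962] = 12.3430

$12.34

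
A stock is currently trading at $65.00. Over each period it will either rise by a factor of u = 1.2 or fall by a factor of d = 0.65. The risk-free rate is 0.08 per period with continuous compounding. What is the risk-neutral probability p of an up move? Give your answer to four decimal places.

Risk-neutral probability p = (e^0.08 − 0.65)/(1.2 − 0.65) = 0.4333/0.5500 = 0.7878

p = 0.7878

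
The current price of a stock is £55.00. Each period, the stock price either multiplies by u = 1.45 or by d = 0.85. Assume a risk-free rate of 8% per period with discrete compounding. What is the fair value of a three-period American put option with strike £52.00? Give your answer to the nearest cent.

£4.00

Risk-neutral probability p = (1 + 0.08 − 0.85)/(1.45 − 0.85) = 0.2300/0.6000 = 0.3833
Terminal stock prices: S_uuu = 167.7, S_uud = 98.29, S_udd = 57.62, S_ddd = 33.78
Terminal payoffs (K − S): max(-115.7, 0) = 0, max(-46.29, 0) = 0, max(-5.619, 0) = 0, max(18.22, 0) = 18.22
Node uu (S = 115.6): continuation = 1/1.08·[0.3833·0.0000 + 0.6167·0.0000] = 0.0000; exercise value = 0.0000 ≤ continuation, so V_uu = 0.0000
Node ud (S = 67.79): continuation = 1/1.08·[0.3833·0.0000 + 0.6167·0.0000] = 0.0000; exercise value = 0.0000 ≤ continuation, so V_ud = 0.0000
Node dd (S = 39.74): continuation = 1/1.08·[0.3833·0.0000 + 0.6167·18.2231] = 10.4052; exercise value = 12.2625 > continuation, so V_dd = 12.2625 (exercise)
Node u (S = 79.75): continuation = 1/1.08·[0.3833·0.0000 + 0.6167·0.0000] = 0.0000; exercise value = 0.0000 ≤ continuation, so V_u = 0.0000
Node d (S = 46.75): continuation = 1/1.08·[0.3833·0.0000 + 0.6167·12.2625] = 7.0017; exercise value = 5.2500 ≤ continuation, so V_d = 7.0017
Node 0 (S = 55): continuation = 1/1.08·[0.3833·0.0000 + 0.6167·7.0017] = 3.9979; exercise value = 0.0000 ≤ continuation, so V_0 = 3.9979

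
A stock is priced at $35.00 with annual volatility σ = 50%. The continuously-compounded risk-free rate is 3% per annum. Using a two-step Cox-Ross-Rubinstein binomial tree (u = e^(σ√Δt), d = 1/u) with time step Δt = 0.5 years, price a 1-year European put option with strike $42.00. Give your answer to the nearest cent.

$11.04

CRR parameters: u = e^(σ√Δt) = e^(0.5·√0.5) = 1.4241, d = 1/u = 0.7022
Per-period rate: rΔt = 0.03·0.5 = 0.015, so R = e^0.015 = 1.0151
Risk-neutral probability p = (e^0.015 − 0.7022)/(1.4241 − 0.7022) = 0.3129/0.7219 = 0.4335
Terminal stock prices: S_uu = 70.98, S_ud = 35, S_dd = 17.26
Terminal payoffs (K − S): max(-28.98, 0) = 0, max(7, 0) = 7, max(24.74, 0) = 24.74
Node u (S = 49.84): V_u = e^(−0.015)·[0.4335·0.0000 + 0.5665·7.0000] = 3.9068
Node d (S = 24.58): V_d = e^(−0.015)·[0.4335·7.0000 + 0.5665·24.7426] = 16.7981
Node 0 (S = 35): V_0 = e^(−0.015)·[0.4335·3.9068 + 0.5665·16.7981] = 11.0434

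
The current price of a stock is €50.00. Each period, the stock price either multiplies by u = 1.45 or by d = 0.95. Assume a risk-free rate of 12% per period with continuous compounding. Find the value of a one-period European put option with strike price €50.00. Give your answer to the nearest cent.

Risk-neutral probability p = (e^0.12 − 0.95)/(1.45 − 0.95) = 0.1775/0.5000 = 0.3550
Terminal stock prices: S_u = 72.5, S_d = 47.5
Terminal payoffs (K − S): max(-22.5, 0) = 0, max(2.5, 0) = 2.5
Node 0 (S = 50): V_0 = e^(−0.12)·[0.3550·0.0000 + 0.6450·2.5000] = 1.4302

€1.43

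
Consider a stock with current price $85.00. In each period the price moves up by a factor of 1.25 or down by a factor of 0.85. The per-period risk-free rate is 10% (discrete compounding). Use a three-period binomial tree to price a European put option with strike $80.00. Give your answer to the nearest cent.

$1.74

Risk-neutral probability p = (1 + 0.1 − 0.85)/(1.25 − 0.85) = 0.2500/0.4000 = 0.6250
Terminal stock prices: S_uuu = 166, S_uud = 112.9, S_udd = 76.77, S_ddd = 52.2
Terminal payoffs (K − S): max(-86.02, 0) = 0, max(-32.89, 0) = 0, max(3.234, 0) = 3.234, max(27.8, 0) = 27.8
Node uu (S = 132.8): V_uu = 1/1.1·[0.6250·0.0000 + 0.3750·0.0000] = 0.0000
Node ud (S = 90.31): V_ud = 1/1.1·[0.6250·0.0000 + 0.3750·3.2344] = 1.1026
Node dd (S = 61.41): V_dd = 1/1.1·[0.6250·3.2344 + 0.3750·27.7994] = 11.3148
Node u (S = 106.2): V_u = 1/1.1·[0.6250·0.0000 + 0.3750·1.1026] = 0.3759
Node d (S = 72.25): V_d = 1/1.1·[0.6250·1.1026 + 0.3750·11.3148] = 4.4838
Node 0 (S = 85): V_0 = 1/1.1·[0.6250·0.3759 + 0.3750·4.4838] = 1.7421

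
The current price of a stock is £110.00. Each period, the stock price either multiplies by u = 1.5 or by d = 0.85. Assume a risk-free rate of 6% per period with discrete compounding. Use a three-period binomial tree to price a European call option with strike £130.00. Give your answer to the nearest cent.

Risk-neutral probability p = (1 + 0.06 − 0.85)/(1.5 − 0.85) = 0.2100/0.6500 = 0.3231
Terminal stock prices: S_uuu = 371.2, S_uud = 210.4, S_udd = 119.2, S_ddd = 67.55
Terminal payoffs (S − K): max(241.2, 0) = 241.2, max(80.38, 0) = 80.38, max(-10.79, 0) = 0, max(-62.45, 0) = 0
Node uu (S = 247.5): V_uu = 1/1.06·[0.3231·241.2500 + 0.6769·80.3750] = 124.8585
Node ud (S = 140.2): V_ud = 1/1.06·[0.3231·80.3750 + 0.6769·0.0000] = 24.4975
Node dd (S = 79.47): V_dd = 1/1.06·[0.3231·0.0000 + 0.6769·0.0000] = 0.0000
Node u (S = 165): V_u = 1/1.06·[0.3231·124.8585 + 0.6769·24.4975] = 53.6998
Node d (S = 93.5): V_d = 1/1.06·[0.3231·24.4975 + 0.6769·0.0000] = 7.4666
Node 0 (S = 110): V_0 = 1/1.06·[0.3231·53.6998 + 0.6769·7.4666] = 21.1353

£21.14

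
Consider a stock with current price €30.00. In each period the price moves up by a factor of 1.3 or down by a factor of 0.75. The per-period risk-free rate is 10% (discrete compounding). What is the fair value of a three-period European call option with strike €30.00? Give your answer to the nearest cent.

€9.62

Risk-neutral probability p = (1 + 0.1 − 0.75)/(1.3 − 0.75) = 0.3500/0.5500 = 0.6364
Terminal stock prices: S_uuu = 65.91, S_uud = 38.03, S_udd = 21.94, S_ddd = 12.66
Terminal payoffs (S − K): max(35.91, 0) = 35.91, max(8.025, 0) = 8.025, max(-8.062, 0) = 0, max(-17.34, 0) = 0
Node uu (S = 50.7): V_uu = 1/1.1·[0.6364·35.9100 + 0.3636·8.0250] = 23.4273
Node ud (S = 29.25): V_ud = 1/1.1·[0.6364·8.0250 + 0.3636·0.0000] = 4.6426
Node dd (S = 16.88): V_dd = 1/1.1·[0.6364·0.0000 + 0.3636·0.0000] = 0.0000
Node u (S = 39): V_u = 1/1.1·[0.6364·23.4273 + 0.3636·4.6426] = 15.0877
Node d (S = 22.5): V_d = 1/1.1·[0.6364·4.6426 + 0.3636·0.0000] = 2.6858
Node 0 (S = 30): V_0 = 1/1.1·[0.6364·15.0877 + 0.3636·2.6858] = 9.6163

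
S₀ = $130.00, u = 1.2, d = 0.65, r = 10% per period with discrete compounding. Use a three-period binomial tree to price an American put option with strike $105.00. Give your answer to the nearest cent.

$4.18

Risk-neutral probability p = (1 + 0.1 − 0.65)/(1.2 − 0.65) = 0.4500/0.5500 = 0.8182
Terminal stock prices: S_uuu = 224.6, S_uud = 121.7, S_udd = 65.91, S_ddd = 35.7
Terminal payoffs (K − S): max(-119.6, 0) = 0, max(-16.68, 0) = 0, max(39.09, 0) = 39.09, max(69.3, 0) = 69.3
Node uu (S = 187.2): continuation = 1/1.1·[0.8182·0.0000 + 0.1818·0.0000] = 0.0000; exercise value = 0.0000 ≤ continuation, so V_uu = 0.0000
Node ud (S = 101.4): continuation = 1/1.1·[0.8182·0.0000 + 0.1818·39.0900] = 6.4612; exercise value = 3.6000 ≤ continuation, so V_ud = 6.4612
Node dd (S = 54.93): continuation = 1/1.1·[0.8182·39.0900 + 0.1818·69.2987] = 40.5295; exercise value = 50.0750 > continuation, so V_dd = 50.0750 (exercise)
Node u (S = 156): continuation = 1/1.1·[0.8182·0.0000 + 0.1818·6.4612] = 1.0680; exercise value = 0.0000 ≤ continuation, so V_u = 1.0680
Node d (S = 84.5): continuation = 1/1.1·[0.8182·6.4612 + 0.1818·50.0750] = 13.0827; exercise value = 20.5000 > continuation, so V_d = 20.5000 (exercise)
Node 0 (S = 130): continuation = 1/1.1·[0.8182·1.0680 + 0.1818·20.5000] = 4.1828; exercise value = 0.0000 ≤ continuation, so V_0 = 4.1828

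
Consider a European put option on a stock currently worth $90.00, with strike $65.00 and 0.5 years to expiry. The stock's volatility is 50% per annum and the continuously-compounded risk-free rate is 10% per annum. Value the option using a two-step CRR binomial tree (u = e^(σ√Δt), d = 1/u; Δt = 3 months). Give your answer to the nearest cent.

CRR parameters: u = e^(σ√Δt) = e^(0.5·√0.25) = 1.2840, d = 1/u = 0.7788
Per-period rate: rΔt = 0.1·0.25 = 0.025, so R = e^0.025 = 1.0253
Risk-neutral probability p = (e^0.025 − 0.7788)/(1.2840 − 0.7788) = 0.2465/0.5052 = 0.4879
Terminal stock prices: S_uu = 148.4, S_ud = 90, S_dd = 54.59
Terminal payoffs (K − S): max(-83.38, 0) = 0, max(-25, 0) = 0, max(10.41, 0) = 10.41
Node u (S = 115.6): V_u = e^(−0.025)·[0.4879·0.0000 + 0.5121·0.0000] = 0.0000
Node d (S = 70.09): V_d = e^(−0.025)·[0.4879·0.0000 + 0.5121·10.4122] = 5.2002
Node 0 (S = 90): V_0 = e^(−0.025)·[0.4879·0.0000 + 0.5121·5.2002] = 2.5971

$2.60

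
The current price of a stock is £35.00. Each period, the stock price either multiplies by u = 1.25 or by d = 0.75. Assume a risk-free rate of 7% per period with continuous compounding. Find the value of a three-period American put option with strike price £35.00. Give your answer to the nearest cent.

£3.58

Risk-neutral probability p = (e^0.07 − 0.75)/(1.25 − 0.75) = 0.3225/0.5000 = 0.6450
Terminal stock prices: S_uuu = 68.36, S_uud = 41.02, S_udd = 24.61, S_ddd = 14.77
Terminal payoffs (K − S): max(-33.36, 0) = 0, max(-6.016, 0) = 0, max(10.39, 0) = 10.39, max(20.23, 0) = 20.23
Node uu (S = 54.69): continuation = e^(−0.07)·[0.6450·0.0000 + 0.3550·0.0000] = 0.0000; exercise value = 0.0000 ≤ continuation, so V_uu = 0.0000
Node ud (S = 32.81): continuation = e^(−0.07)·[0.6450·0.0000 + 0.3550·10.3906] = 3.4391; exercise value = 2.1875 ≤ continuation, so V_ud = 3.4391
Node dd (S = 19.69): continuation = e^(−0.07)·[0.6450·10.3906 + 0.3550·20.2344] = 12.9463; exercise value = 15.3125 > continuation, so V_dd = 15.3125 (exercise)
Node u (S = 43.75): continuation = e^(−0.07)·[0.6450·0.0000 + 0.3550·3.4391] = 1.1383; exercise value = 0.0000 ≤ continuation, so V_u = 1.1383
Node d (S = 26.25): continuation = e^(−0.07)·[0.6450·3.4391 + 0.3550·15.3125] = 7.1365; exercise value = 8.7500 > continuation, so V_d = 8.7500 (exercise)
Node 0 (S = 35): continuation = e^(−0.07)·[0.6450·1.1383 + 0.3550·8.7500] = 3.5807; exercise value = 0.0000 ≤ continuation, so V_0 = 3.5807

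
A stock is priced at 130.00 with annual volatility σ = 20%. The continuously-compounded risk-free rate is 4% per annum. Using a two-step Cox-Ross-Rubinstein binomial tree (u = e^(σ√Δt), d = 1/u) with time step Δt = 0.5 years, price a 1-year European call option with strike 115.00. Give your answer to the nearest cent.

23.03

CRR parameters: u = e^(σ√Δt) = e^(0.2·√0.5) = 1.1519, d = 1/u = 0.8681
Per-period rate: rΔt = 0.04·0.5 = 0.02, so R = e^0.02 = 1.0202
Risk-neutral probability p = (e^0.02 − 0.8681)/(1.1519 − 0.8681) = 0.1521/0.2838 = 0.5359
Terminal stock prices: S_uu = 172.5, S_ud = 130, S_dd = 97.97
Terminal payoffs (S − K): max(57.5, 0) = 57.5, max(15, 0) = 15, max(-17.03, 0) = 0
Node u (S = 149.7): V_u = e^(−0.02)·[0.5359·57.4965 + 0.4641·15.0000] = 37.0254
Node d (S = 112.9): V_d = e^(−0.02)·[0.5359·15.0000 + 0.4641·0.0000] = 7.8792
Node 0 (S = 130): V_0 = e^(−0.02)·[0.5359·37.0254 + 0.4641·7.8792] = 23.0330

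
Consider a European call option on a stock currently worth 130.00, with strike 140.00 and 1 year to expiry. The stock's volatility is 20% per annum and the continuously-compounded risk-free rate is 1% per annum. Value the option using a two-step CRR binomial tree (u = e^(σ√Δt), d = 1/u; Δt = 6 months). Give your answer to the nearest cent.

CRR parameters: u = e^(σ√Δt) = e^(0.2·√0.5) = 1.1519, d = 1/u = 0.8681
Per-period rate: rΔt = 0.01·0.5 = 0.005, so R = e^0.005 = 1.0050
Risk-neutral probability p = (e^0.005 − 0.8681)/(1.1519 − 0.8681) = 0.1369/0.2838 = 0.4824
Terminal stock prices: S_uu = 172.5, S_ud = 130, S_dd = 97.97
Terminal payoffs (S − K): max(32.5, 0) = 32.5, max(-10, 0) = 0, max(-42.03, 0) = 0
Node u (S = 149.7): V_u = e^(−0.005)·[0.4824·32.4965 + 0.5176·0.0000] = 15.5971
Node d (S = 112.9): V_d = e^(−0.005)·[0.4824·0.0000 + 0.5176·0.0000] = 0.0000
Node 0 (S = 130): V_0 = e^(−0.005)·[0.4824·15.5971 + 0.5176·0.0000] = 7.4860

7.49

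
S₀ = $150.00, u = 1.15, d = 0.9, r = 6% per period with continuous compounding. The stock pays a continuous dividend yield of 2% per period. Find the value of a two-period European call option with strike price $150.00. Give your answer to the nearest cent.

Per-period risk-free factor R = e^0.06 = 1.0618; dividend-adjusted growth = e^(0.06−0.02) = 1.0408.
Risk-neutral probability p = (1.0408 − 0.9)/(1.15 − 0.9) = 0.1408/0.2500 = 0.5632
Terminal stock prices: S_uu = 198.4, S_ud = 155.2, S_dd = 121.5
Terminal payoffs (S − K): max(48.37, 0) = 48.37, max(5.25, 0) = 5.25, max(-28.5, 0) = 0
Node u (S = 172.5): V_u = e^(−0.06)·[0.5632·48.3750 + 0.4368·5.2500] = 27.8196
Node d (S = 135): V_d = e^(−0.06)·[0.5632·5.2500 + 0.4368·0.0000] = 2.7848
Node 0 (S = 150): V_0 = e^(−0.06)·[0.5632·27.8196 + 0.4368·2.7848] = 15.9021

$15.90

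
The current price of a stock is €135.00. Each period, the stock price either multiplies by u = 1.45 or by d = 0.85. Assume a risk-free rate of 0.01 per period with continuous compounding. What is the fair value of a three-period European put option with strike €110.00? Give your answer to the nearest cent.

Risk-neutral probability p = (e^0.01 − 0.85)/(1.45 − 0.85) = 0.1601/0.6000 = 0.2668
Terminal stock prices: S_uuu = 411.6, S_uud = 241.3, S_udd = 141.4, S_ddd = 82.91
Terminal payoffs (K − S): max(-301.6, 0) = 0, max(-131.3, 0) = 0, max(-31.43, 0) = 0, max(27.09, 0) = 27.09
Node uu (S = 283.8): V_uu = e^(−0.01)·[0.2668·0.0000 + 0.7332·0.0000] = 0.0000
Node ud (S = 166.4): V_ud = e^(−0.01)·[0.2668·0.0000 + 0.7332·0.0000] = 0.0000
Node dd (S = 97.54): V_dd = e^(−0.01)·[0.2668·0.0000 + 0.7332·27.0931] = 19.6684
Node u (S = 195.8): V_u = e^(−0.01)·[0.2668·0.0000 + 0.7332·0.0000] = 0.0000
Node d (S = 114.8): V_d = e^(−0.01)·[0.2668·0.0000 + 0.7332·19.6684] = 14.2783
Node 0 (S = 135): V_0 = e^(−0.01)·[0.2668·0.0000 + 0.7332·14.2783] = 10.3654

€10.37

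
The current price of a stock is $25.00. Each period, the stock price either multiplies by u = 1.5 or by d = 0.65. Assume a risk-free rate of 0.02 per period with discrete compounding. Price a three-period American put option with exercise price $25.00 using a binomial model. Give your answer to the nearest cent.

$6.82

Risk-neutral probability p = (1 + 0.02 − 0.65)/(1.5 − 0.65) = 0.3700/0.8500 = 0.4353
Terminal stock prices: S_uuu = 84.38, S_uud = 36.56, S_udd = 15.84, S_ddd = 6.866
Terminal payoffs (K − S): max(-59.38, 0) = 0, max(-11.56, 0) = 0, max(9.156, 0) = 9.156, max(18.13, 0) = 18.13
Node uu (S = 56.25): continuation = 1/1.02·[0.4353·0.0000 + 0.5647·0.0000] = 0.0000; exercise value = 0.0000 ≤ continuation, so V_uu = 0.0000
Node ud (S = 24.38): continuation = 1/1.02·[0.4353·0.0000 + 0.5647·9.1562] = 5.0692; exercise value = 0.6250 ≤ continuation, so V_ud = 5.0692
Node dd (S = 10.56): continuation = 1/1.02·[0.4353·9.1562 + 0.5647·18.1344] = 13.9473; exercise value = 14.4375 > continuation, so V_dd = 14.4375 (exercise)
Node u (S = 37.5): continuation = 1/1.02·[0.4353·0.0000 + 0.5647·5.0692] = 2.8065; exercise value = 0.0000 ≤ continuation, so V_u = 2.8065
Node d (S = 16.25): continuation = 1/1.02·[0.4353·5.0692 + 0.5647·14.4375] = 10.1564; exercise value = 8.7500 ≤ continuation, so V_d = 10.1564
Node 0 (S = 25): continuation = 1/1.02·[0.4353·2.8065 + 0.5647·10.1564] = 6.8206; exercise value = 0.0000 ≤ continuation, so V_0 = 6.8206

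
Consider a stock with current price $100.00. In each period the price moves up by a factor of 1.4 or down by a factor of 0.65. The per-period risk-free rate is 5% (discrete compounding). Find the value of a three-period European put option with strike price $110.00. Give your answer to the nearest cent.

Risk-neutral probability p = (1 + 0.05 − 0.65)/(1.4 − 0.65) = 0.4000/0.7500 = 0.5333
Terminal stock prices: S_uuu = 274.4, S_uud = 127.4, S_udd = 59.15, S_ddd = 27.46
Terminal payoffs (K − S): max(-164.4, 0) = 0, max(-17.4, 0) = 0, max(50.85, 0) = 50.85, max(82.54, 0) = 82.54
Node uu (S = 196): V_uu = 1/1.05·[0.5333·0.0000 + 0.4667·0.0000] = 0.0000
Node ud (S = 91): V_ud = 1/1.05·[0.5333·0.0000 + 0.4667·50.8500] = 22.6000
Node dd (S = 42.25): V_dd = 1/1.05·[0.5333·50.8500 + 0.4667·82.5375] = 62.5119
Node u (S = 140): V_u = 1/1.05·[0.5333·0.0000 + 0.4667·22.6000] = 10.0444
Node d (S = 65): V_d = 1/1.05·[0.5333·22.6000 + 0.4667·62.5119] = 39.2624
Node 0 (S = 100): V_0 = 1/1.05·[0.5333·10.0444 + 0.4667·39.2624] = 22.5519

$22.55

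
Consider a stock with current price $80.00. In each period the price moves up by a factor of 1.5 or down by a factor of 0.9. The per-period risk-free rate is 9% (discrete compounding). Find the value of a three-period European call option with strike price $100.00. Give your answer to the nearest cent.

$14.01

Risk-neutral probability p = (1 + 0.09 − 0.9)/(1.5 − 0.9) = 0.1900/0.6000 = 0.3167
Terminal stock prices: S_uuu = 270, S_uud = 162, S_udd = 97.2, S_ddd = 58.32
Terminal payoffs (S − K): max(170, 0) = 170, max(62, 0) = 62, max(-2.8, 0) = 0, max(-41.68, 0) = 0
Node uu (S = 180): V_uu = 1/1.09·[0.3167·170.0000 + 0.6833·62.0000] = 88.2569
Node ud (S = 108): V_ud = 1/1.09·[0.3167·62.0000 + 0.6833·0.0000] = 18.0122
Node dd (S = 64.8): V_dd = 1/1.09·[0.3167·0.0000 + 0.6833·0.0000] = 0.0000
Node u (S = 120): V_u = 1/1.09·[0.3167·88.2569 + 0.6833·18.0122] = 36.9325
Node d (S = 72): V_d = 1/1.09·[0.3167·18.0122 + 0.6833·0.0000] = 5.2329
Node 0 (S = 80): V_0 = 1/1.09·[0.3167·36.9325 + 0.6833·5.2329] = 14.0102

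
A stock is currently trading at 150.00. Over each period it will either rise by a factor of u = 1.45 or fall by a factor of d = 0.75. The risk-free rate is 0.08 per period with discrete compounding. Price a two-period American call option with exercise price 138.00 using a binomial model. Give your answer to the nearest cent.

44.53

Risk-neutral probability p = (1 + 0.08 − 0.75)/(1.45 − 0.75) = 0.3300/0.7000 = 0.4714
Terminal stock prices: S_uu = 315.4, S_ud = 163.1, S_dd = 84.38
Terminal payoffs (S − K): max(177.4, 0) = 177.4, max(25.12, 0) = 25.12, max(-53.62, 0) = 0
Node u (S = 217.5): continuation = 1/1.08·[0.4714·177.3750 + 0.5286·25.1250] = 89.7222; exercise value = 79.5000 ≤ continuation, so V_u = 89.7222
Node d (S = 112.5): continuation = 1/1.08·[0.4714·25.1250 + 0.5286·0.0000] = 10.9673; exercise value = 0.0000 ≤ continuation, so V_d = 10.9673
Node 0 (S = 150): continuation = 1/1.08·[0.4714·89.7222 + 0.5286·10.9673] = 44.5320; exercise value = 12.0000 ≤ continuation, so V_0 = 44.5320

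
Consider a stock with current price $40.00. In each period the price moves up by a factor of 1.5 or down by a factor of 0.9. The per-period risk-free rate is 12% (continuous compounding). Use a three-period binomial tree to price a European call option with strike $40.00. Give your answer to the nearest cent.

$13.90

Risk-neutral probability p = (e^0.12 − 0.9)/(1.5 − 0.9) = 0.2275/0.6000 = 0.3792
Terminal stock prices: S_uuu = 135, S_uud = 81, S_udd = 48.6, S_ddd = 29.16
Terminal payoffs (S − K): max(95, 0) = 95, max(41, 0) = 41, max(8.6, 0) = 8.6, max(-10.84, 0) = 0
Node uu (S = 90): V_uu = e^(−0.12)·[0.3792·95.0000 + 0.6208·41.0000] = 54.5232
Node ud (S = 54): V_ud = e^(−0.12)·[0.3792·41.0000 + 0.6208·8.6000] = 18.5232
Node dd (S = 32.4): V_dd = e^(−0.12)·[0.3792·8.6000 + 0.6208·0.0000] = 2.8921
Node u (S = 60): V_u = e^(−0.12)·[0.3792·54.5232 + 0.6208·18.5232] = 28.5349
Node d (S = 36): V_d = e^(−0.12)·[0.3792·18.5232 + 0.6208·2.8921] = 7.8216
Node 0 (S = 40): V_0 = e^(−0.12)·[0.3792·28.5349 + 0.6208·7.8216] = 13.9027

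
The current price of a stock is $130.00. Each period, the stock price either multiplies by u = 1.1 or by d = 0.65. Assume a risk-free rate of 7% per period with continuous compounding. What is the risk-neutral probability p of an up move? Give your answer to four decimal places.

p = 0.9389

Risk-neutral probability p = (e^0.07 − 0.65)/(1.1 − 0.65) = 0.4225/0.4500 = 0.9389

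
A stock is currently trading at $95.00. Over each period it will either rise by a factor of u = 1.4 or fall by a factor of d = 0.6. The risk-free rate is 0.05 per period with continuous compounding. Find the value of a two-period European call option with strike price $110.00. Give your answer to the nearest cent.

$21.94

Risk-neutral probability p = (e^0.05 − 0.6)/(1.4 − 0.6) = 0.4513/0.8000 = 0.5641
Terminal stock prices: S_uu = 186.2, S_ud = 79.8, S_dd = 34.2
Terminal payoffs (S − K): max(76.2, 0) = 76.2, max(-30.2, 0) = 0, max(-75.8, 0) = 0
Node u (S = 133): V_u = e^(−0.05)·[0.5641·76.2000 + 0.4359·0.0000] = 40.8872
Node d (S = 57): V_d = e^(−0.05)·[0.5641·0.0000 + 0.4359·0.0000] = 0.0000
Node 0 (S = 95): V_0 = e^(−0.05)·[0.5641·40.8872 + 0.4359·0.0000] = 21.9392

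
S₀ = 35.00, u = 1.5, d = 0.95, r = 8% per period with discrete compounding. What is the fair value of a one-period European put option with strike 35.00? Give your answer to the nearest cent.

Risk-neutral probability p = (1 + 0.08 − 0.95)/(1.5 − 0.95) = 0.1300/0.5500 = 0.2364
Terminal stock prices: S_u = 52.5, S_d = 33.25
Terminal payoffs (K − S): max(-17.5, 0) = 0, max(1.75, 0) = 1.75
Node 0 (S = 35): V_0 = 1/1.08·[0.2364·0.0000 + 0.7636·1.7500] = 1.2374

1.24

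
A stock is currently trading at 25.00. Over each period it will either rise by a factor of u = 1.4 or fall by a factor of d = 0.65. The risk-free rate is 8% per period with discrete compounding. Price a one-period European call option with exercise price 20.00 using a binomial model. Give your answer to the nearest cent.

Risk-neutral probability p = (1 + 0.08 − 0.65)/(1.4 − 0.65) = 0.4300/0.7500 = 0.5733
Terminal stock prices: S_u = 35, S_d = 16.25
Terminal payoffs (S − K): max(15, 0) = 15, max(-3.75, 0) = 0
Node 0 (S = 25): V_0 = 1/1.08·[0.5733·15.0000 + 0.4267·0.0000] = 7.9630

7.96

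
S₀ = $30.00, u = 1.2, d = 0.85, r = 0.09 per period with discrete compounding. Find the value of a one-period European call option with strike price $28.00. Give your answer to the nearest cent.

$5.03

Risk-neutral probability p = (1 + 0.09 − 0.85)/(1.2 − 0.85) = 0.2400/0.3500 = 0.6857
Terminal stock prices: S_u = 36, S_d = 25.5
Terminal payoffs (S − K): max(8, 0) = 8, max(-2.5, 0) = 0
Node 0 (S = 30): V_0 = 1/1.09·[0.6857·8.0000 + 0.3143·0.0000] = 5.0328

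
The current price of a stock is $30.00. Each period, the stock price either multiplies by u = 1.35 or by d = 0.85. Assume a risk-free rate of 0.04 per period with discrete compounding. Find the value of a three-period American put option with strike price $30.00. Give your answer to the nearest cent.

Risk-neutral probability p = (1 + 0.04 − 0.85)/(1.35 − 0.85) = 0.1900/0.5000 = 0.3800
Terminal stock prices: S_uuu = 73.81, S_uud = 46.47, S_udd = 29.26, S_ddd = 18.42
Terminal payoffs (K − S): max(-43.81, 0) = 0, max(-16.47, 0) = 0, max(0.7388, 0) = 0.7388, max(11.58, 0) = 11.58
Node uu (S = 54.68): continuation = 1/1.04·[0.3800·0.0000 + 0.6200·0.0000] = 0.0000; exercise value = 0.0000 ≤ continuation, so V_uu = 0.0000
Node ud (S = 34.42): continuation = 1/1.04·[0.3800·0.0000 + 0.6200·0.7388] = 0.4404; exercise value = 0.0000 ≤ continuation, so V_ud = 0.4404
Node dd (S = 21.67): continuation = 1/1.04·[0.3800·0.7388 + 0.6200·11.5763] = 7.1712; exercise value = 8.3250 > continuation, so V_dd = 8.3250 (exercise)
Node u (S = 40.5): continuation = 1/1.04·[0.3800·0.0000 + 0.6200·0.4404] = 0.2626; exercise value = 0.0000 ≤ continuation, so V_u = 0.2626
Node d (S = 25.5): continuation = 1/1.04·[0.3800·0.4404 + 0.6200·8.3250] = 5.1239; exercise value = 4.5000 ≤ continuation, so V_d = 5.1239
Node 0 (S = 30): continuation = 1/1.04·[0.3800·0.2626 + 0.6200·5.1239] = 3.1506; exercise value = 0.0000 ≤ continuation, so V_0 = 3.1506

$3.15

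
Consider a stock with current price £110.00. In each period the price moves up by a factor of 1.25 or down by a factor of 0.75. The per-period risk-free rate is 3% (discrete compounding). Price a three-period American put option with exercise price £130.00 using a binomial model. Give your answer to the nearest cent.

Risk-neutral probability p = (1 + 0.03 − 0.75)/(1.25 − 0.75) = 0.2800/0.5000 = 0.5600
Terminal stock prices: S_uuu = 214.8, S_uud = 128.9, S_udd = 77.34, S_ddd = 46.41
Terminal payoffs (K − S): max(-84.84, 0) = 0, max(1.094, 0) = 1.094, max(52.66, 0) = 52.66, max(83.59, 0) = 83.59
Node uu (S = 171.9): continuation = 1/1.03·[0.5600·0.0000 + 0.4400·1.0938] = 0.4672; exercise value = 0.0000 ≤ continuation, so V_uu = 0.4672
Node ud (S = 103.1): continuation = 1/1.03·[0.5600·1.0938 + 0.4400·52.6562] = 23.0886; exercise value = 26.8750 > continuation, so V_ud = 26.8750 (exercise)
Node dd (S = 61.88): continuation = 1/1.03·[0.5600·52.6562 + 0.4400·83.5938] = 64.3386; exercise value = 68.1250 > continuation, so V_dd = 68.1250 (exercise)
Node u (S = 137.5): continuation = 1/1.03·[0.5600·0.4672 + 0.4400·26.8750] = 11.7346; exercise value = 0.0000 ≤ continuation, so V_u = 11.7346
Node d (S = 82.5): continuation = 1/1.03·[0.5600·26.8750 + 0.4400·68.1250] = 43.7136; exercise value = 47.5000 > continuation, so V_d = 47.5000 (exercise)
Node 0 (S = 110): continuation = 1/1.03·[0.5600·11.7346 + 0.4400·47.5000] = 26.6712; exercise value = 20.0000 ≤ continuation, so V_0 = 26.6712

£26.67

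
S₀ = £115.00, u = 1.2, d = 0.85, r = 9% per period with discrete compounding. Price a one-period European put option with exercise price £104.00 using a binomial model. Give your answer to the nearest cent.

£1.80

Risk-neutral probability p = (1 + 0.09 − 0.85)/(1.2 − 0.85) = 0.2400/0.3500 = 0.6857
Terminal stock prices: S_u = 138, S_d = 97.75
Terminal payoffs (K − S): max(-34, 0) = 0, max(6.25, 0) = 6.25
Node 0 (S = 115): V_0 = 1/1.09·[0.6857·0.0000 + 0.3143·6.2500] = 1.8021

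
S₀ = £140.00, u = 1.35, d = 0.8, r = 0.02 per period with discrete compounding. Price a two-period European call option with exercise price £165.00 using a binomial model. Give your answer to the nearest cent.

£13.86

Risk-neutral probability p = (1 + 0.02 − 0.8)/(1.35 − 0.8) = 0.2200/0.5500 = 0.4000
Terminal stock prices: S_uu = 255.2, S_ud = 151.2, S_dd = 89.6
Terminal payoffs (S − K): max(90.15, 0) = 90.15, max(-13.8, 0) = 0, max(-75.4, 0) = 0
Node u (S = 189): V_u = 1/1.02·[0.4000·90.1500 + 0.6000·0.0000] = 35.3529
Node d (S = 112): V_d = 1/1.02·[0.4000·0.0000 + 0.6000·0.0000] = 0.0000
Node 0 (S = 140): V_0 = 1/1.02·[0.4000·35.3529 + 0.6000·0.0000] = 13.8639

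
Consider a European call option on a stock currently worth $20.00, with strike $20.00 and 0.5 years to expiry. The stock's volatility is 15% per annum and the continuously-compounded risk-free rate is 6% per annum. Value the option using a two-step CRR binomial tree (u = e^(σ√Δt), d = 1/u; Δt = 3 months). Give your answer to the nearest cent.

CRR parameters: u = e^(σ√Δt) = e^(0.15·√0.25) = 1.0779, d = 1/u = 0.9277
Per-period rate: rΔt = 0.06·0.25 = 0.015, so R = e^0.015 = 1.0151
Risk-neutral probability p = (e^0.015 − 0.9277)/(1.0779 − 0.9277) = 0.0874/0.1501 = 0.5819
Terminal stock prices: S_uu = 23.24, S_ud = 20, S_dd = 17.21
Terminal payoffs (S − K): max(3.237, 0) = 3.237, max(0, 0) = 0, max(-2.786, 0) = 0
Node u (S = 21.56): V_u = e^(−0.015)·[0.5819·3.2367 + 0.4181·0.0000] = 1.8554
Node d (S = 18.55): V_d = e^(−0.015)·[0.5819·0.0000 + 0.4181·0.0000] = 0.0000
Node 0 (S = 20): V_0 = e^(−0.015)·[0.5819·1.8554 + 0.4181·0.0000] = 1.0636

$1.06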